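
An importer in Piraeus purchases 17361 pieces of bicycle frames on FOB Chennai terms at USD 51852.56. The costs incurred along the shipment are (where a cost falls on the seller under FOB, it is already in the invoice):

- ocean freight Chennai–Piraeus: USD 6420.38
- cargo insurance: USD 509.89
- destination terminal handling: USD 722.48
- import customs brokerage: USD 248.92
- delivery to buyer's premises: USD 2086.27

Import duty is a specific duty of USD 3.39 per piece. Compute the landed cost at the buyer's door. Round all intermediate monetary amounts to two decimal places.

Total landed cost: USD 120694.29

FOB: the seller bears costs until goods are on board at the origin port; the buyer bears freight, insurance and all costs thereafter.
CIF value = FOB price + freight + insurance = 51852.56 + 6420.38 + 509.89 = 58782.83
Import duty = 17361 × 3.39 = 58853.79
Buyer bears: freight 6420.38 + insurance 509.89 + destination terminal 722.48 + brokerage 248.92 + delivery 2086.27 + duty 58853.79 = 68841.73
Landed cost = invoice 51852.56 + 68841.73 = 120694.29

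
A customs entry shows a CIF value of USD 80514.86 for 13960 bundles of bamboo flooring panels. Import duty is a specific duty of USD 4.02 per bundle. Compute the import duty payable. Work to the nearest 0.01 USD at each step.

Import duty = 13960 × 4.02 = 56119.20

Import duty: USD 56119.20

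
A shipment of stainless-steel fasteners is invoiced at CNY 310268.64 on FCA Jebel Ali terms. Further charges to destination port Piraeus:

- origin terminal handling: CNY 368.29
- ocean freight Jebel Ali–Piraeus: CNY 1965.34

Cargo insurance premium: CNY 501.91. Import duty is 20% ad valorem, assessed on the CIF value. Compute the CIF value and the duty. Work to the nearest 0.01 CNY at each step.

CIF value: CNY 313104.18; import duty: CNY 62620.84

CIF = FCA price + pre-shipment costs + freight + insurance
CIF = 310268.64 + 368.29 + 1965.34 + 501.91 = 313104.18
Import duty = 313104.18 × 20% = 62620.84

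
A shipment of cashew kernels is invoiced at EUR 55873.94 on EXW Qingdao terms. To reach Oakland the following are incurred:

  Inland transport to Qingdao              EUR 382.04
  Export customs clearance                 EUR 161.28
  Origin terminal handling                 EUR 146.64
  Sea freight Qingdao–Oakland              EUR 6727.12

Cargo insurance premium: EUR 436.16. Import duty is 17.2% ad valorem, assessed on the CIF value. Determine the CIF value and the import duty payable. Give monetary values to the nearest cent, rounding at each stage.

CIF = EXW price + pre-shipment costs + freight + insurance
CIF = 55873.94 + 382.04 + 161.28 + 146.64 + 6727.12 + 436.16 = 63727.18
Import duty = 63727.18 × 17.2% = 10961.07

CIF value: EUR 63727.18; import duty: EUR 10961.07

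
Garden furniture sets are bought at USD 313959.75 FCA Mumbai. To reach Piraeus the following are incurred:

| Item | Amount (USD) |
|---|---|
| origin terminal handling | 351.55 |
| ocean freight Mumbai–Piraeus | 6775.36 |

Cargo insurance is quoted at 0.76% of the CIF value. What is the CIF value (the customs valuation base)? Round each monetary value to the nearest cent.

Let C be the CIF value. C = FCA price + pre-shipment costs + freight + 0.76% × C
C − 0.76% × C = 313959.75 + 351.55 + 6775.36
0.9924 × C = 321086.66
C = 321086.66 / 0.9924 = 323545.61
Insurance premium = 0.76% × 323545.61 = 2458.95

CIF value: USD 323545.61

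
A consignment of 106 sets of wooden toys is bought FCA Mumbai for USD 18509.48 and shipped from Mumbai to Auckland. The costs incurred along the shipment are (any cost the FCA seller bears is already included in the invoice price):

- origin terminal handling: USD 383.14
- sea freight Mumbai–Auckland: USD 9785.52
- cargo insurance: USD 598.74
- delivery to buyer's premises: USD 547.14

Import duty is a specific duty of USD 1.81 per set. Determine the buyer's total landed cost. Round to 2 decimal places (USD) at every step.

FCA: the seller delivers export-cleared goods to the carrier; the buyer bears costs from that point.
CIF value = FCA price + origin terminal + freight + insurance = 18509.48 + 383.14 + 9785.52 + 598.74 = 29276.88
Import duty = 106 × 1.81 = 191.86
Buyer bears: origin terminal 383.14 + freight 9785.52 + insurance 598.74 + delivery 547.14 + duty 191.86 = 11506.40
Landed cost = invoice 18509.48 + 11506.40 = 30015.88

Total landed cost: USD 30015.88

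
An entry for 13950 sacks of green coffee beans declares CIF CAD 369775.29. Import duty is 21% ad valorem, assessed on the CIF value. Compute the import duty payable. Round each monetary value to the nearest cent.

Import duty: CAD 77652.81

Import duty = 369775.29 × 21% = 77652.81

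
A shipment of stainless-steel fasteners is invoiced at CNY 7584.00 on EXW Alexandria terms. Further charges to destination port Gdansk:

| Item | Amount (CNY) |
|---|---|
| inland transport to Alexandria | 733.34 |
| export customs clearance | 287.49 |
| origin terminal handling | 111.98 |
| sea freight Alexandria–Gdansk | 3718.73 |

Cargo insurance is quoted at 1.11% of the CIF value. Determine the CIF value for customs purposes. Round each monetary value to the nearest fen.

CIF value: CNY 12575.12

Let C be the CIF value. C = EXW price + pre-shipment costs + freight + 1.11% × C
C − 1.11% × C = 7584.00 + 733.34 + 287.49 + 111.98 + 3718.73
0.9889 × C = 12435.54
C = 12435.54 / 0.9889 = 12575.12
Insurance premium = 1.11% × 12575.12 = 139.58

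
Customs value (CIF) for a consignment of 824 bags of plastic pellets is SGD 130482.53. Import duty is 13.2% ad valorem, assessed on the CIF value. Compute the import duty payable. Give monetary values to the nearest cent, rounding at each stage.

Import duty: SGD 17223.69

Import duty = 130482.53 × 13.2% = 17223.69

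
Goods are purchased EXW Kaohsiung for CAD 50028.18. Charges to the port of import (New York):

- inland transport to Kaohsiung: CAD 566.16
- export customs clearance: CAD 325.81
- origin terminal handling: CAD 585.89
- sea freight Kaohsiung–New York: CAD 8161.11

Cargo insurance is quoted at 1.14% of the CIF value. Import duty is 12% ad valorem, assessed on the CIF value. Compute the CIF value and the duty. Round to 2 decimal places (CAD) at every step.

CIF value: CAD 60355.20; import duty: CAD 7242.62

Let C be the CIF value. C = EXW price + pre-shipment costs + freight + 1.14% × C
C − 1.14% × C = 50028.18 + 566.16 + 325.81 + 585.89 + 8161.11
0.9886 × C = 59667.15
C = 59667.15 / 0.9886 = 60355.20
Insurance premium = 1.14% × 60355.20 = 688.05
Import duty = 60355.20 × 12% = 7242.62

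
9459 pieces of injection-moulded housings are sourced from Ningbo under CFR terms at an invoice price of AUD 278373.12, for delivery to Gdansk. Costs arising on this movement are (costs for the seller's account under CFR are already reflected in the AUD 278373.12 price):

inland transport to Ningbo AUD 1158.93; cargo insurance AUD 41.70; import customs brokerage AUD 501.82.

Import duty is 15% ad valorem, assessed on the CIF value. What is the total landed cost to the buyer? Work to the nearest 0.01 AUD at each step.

Total landed cost: AUD 320678.86

CFR: the seller pays costs through ocean freight to the destination port, but not insurance.
Already in the invoice (seller's account under CFR): inland to port — exclude.
CIF value = CFR price + insurance = 278373.12 + 41.70 = 278414.82
Import duty = 278414.82 × 15% = 41762.22
Buyer bears: insurance 41.70 + brokerage 501.82 + duty 41762.22 = 42305.74
Landed cost = invoice 278373.12 + 42305.74 = 320678.86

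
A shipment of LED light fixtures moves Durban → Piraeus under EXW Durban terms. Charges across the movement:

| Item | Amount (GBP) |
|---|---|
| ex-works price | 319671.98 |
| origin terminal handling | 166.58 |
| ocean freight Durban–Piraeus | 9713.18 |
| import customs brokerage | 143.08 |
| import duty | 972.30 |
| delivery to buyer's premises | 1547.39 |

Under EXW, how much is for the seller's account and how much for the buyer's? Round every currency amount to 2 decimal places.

EXW: the seller makes goods available at their premises; the buyer bears all onward costs.
Seller's account: goods 319671.98 = 319671.98
Buyer's account: origin terminal 166.58 + freight 9713.18 + brokerage 143.08 + duty 972.30 + delivery 1547.39 = 12542.53

Seller: GBP 319671.98; buyer: GBP 12542.53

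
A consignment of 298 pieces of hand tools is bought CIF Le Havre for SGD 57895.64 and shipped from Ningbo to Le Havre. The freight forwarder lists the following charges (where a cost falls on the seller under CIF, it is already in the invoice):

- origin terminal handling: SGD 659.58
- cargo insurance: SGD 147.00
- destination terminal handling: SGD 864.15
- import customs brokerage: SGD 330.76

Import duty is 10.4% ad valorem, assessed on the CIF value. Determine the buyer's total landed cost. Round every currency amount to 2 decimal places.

CIF: the seller pays costs through ocean freight and marine insurance to the destination port.
Already in the invoice (seller's account under CIF): origin terminal, insurance — exclude.
The CIF price already equals the CIF value: 57895.64
Import duty = 57895.64 × 10.4% = 6021.15
Buyer bears: destination terminal 864.15 + brokerage 330.76 + duty 6021.15 = 7216.06
Landed cost = invoice 57895.64 + 7216.06 = 65111.70

Total landed cost: SGD 65111.70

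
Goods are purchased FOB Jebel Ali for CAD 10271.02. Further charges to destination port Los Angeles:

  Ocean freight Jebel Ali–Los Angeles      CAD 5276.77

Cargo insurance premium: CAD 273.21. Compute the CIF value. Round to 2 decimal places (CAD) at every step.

CIF value: CAD 15821.00

CIF = FOB price + freight + insurance
CIF = 10271.02 + 5276.77 + 273.21 = 15821.00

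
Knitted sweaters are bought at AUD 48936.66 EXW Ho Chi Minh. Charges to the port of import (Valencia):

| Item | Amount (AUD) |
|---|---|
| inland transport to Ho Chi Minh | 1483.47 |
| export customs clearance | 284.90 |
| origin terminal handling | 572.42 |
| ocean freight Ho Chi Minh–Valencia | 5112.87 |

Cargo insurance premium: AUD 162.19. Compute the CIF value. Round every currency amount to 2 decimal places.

CIF = EXW price + pre-shipment costs + freight + insurance
CIF = 48936.66 + 1483.47 + 284.90 + 572.42 + 5112.87 + 162.19 = 56552.51

CIF value: AUD 56552.51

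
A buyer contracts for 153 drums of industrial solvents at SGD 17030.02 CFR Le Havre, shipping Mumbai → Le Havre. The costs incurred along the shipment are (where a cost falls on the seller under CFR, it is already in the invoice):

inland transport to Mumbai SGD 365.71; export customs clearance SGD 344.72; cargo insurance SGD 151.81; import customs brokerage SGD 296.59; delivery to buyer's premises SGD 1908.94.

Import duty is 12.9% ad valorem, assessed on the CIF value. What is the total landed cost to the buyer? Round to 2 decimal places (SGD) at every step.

CFR: the seller pays costs through ocean freight to the destination port, but not insurance.
Already in the invoice (seller's account under CFR): inland to port, export clearance — exclude.
CIF value = CFR price + insurance = 17030.02 + 151.81 = 17181.83
Import duty = 17181.83 × 12.9% = 2216.46
Buyer bears: insurance 151.81 + brokerage 296.59 + delivery 1908.94 + duty 2216.46 = 4573.80
Landed cost = invoice 17030.02 + 4573.80 = 21603.82

Total landed cost: SGD 21603.82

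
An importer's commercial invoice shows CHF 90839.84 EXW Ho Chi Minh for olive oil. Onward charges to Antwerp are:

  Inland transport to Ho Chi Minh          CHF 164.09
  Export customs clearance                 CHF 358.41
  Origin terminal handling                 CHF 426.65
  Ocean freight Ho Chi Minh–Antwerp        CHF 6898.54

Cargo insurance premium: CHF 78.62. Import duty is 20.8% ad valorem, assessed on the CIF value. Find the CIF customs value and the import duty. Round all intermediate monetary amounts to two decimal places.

CIF value: CHF 98766.15; import duty: CHF 20543.36

CIF = EXW price + pre-shipment costs + freight + insurance
CIF = 90839.84 + 164.09 + 358.41 + 426.65 + 6898.54 + 78.62 = 98766.15
Import duty = 98766.15 × 20.8% = 20543.36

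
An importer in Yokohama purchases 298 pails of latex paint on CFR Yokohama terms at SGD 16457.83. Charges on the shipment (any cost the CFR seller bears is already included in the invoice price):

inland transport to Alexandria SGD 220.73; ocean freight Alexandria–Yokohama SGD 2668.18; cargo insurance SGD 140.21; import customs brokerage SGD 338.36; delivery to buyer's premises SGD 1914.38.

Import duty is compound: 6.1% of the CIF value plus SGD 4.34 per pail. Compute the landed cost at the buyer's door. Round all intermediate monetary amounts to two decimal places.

CFR: the seller pays costs through ocean freight to the destination port, but not insurance.
Already in the invoice (seller's account under CFR): inland to port, freight — exclude.
CIF value = CFR price + insurance = 16457.83 + 140.21 = 16598.04
Ad valorem component: 16598.04 × 6.1% = 1012.48
Specific component: 298 × 4.34 = 1293.32
Import duty = 1012.48 + 1293.32 = 2305.80
Buyer bears: insurance 140.21 + brokerage 338.36 + delivery 1914.38 + duty 2305.80 = 4698.75
Landed cost = invoice 16457.83 + 4698.75 = 21156.58

Total landed cost: SGD 21156.58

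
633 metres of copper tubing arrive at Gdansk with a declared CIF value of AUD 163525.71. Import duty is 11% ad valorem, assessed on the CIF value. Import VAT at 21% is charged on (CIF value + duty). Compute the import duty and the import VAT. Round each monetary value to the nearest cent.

Import duty = 163525.71 × 11% = 17987.83
VAT base = CIF + duty = 163525.71 + 17987.83 = 181513.54
Import VAT = 181513.54 × 21% = 38117.84

Import duty: AUD 17987.83; import VAT: AUD 38117.84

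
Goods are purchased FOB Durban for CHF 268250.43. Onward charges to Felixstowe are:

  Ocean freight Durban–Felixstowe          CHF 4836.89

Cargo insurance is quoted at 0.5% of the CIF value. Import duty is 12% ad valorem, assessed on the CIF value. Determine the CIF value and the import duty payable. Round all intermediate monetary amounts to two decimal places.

CIF value: CHF 274459.62; import duty: CHF 32935.15

Let C be the CIF value. C = FOB price + freight + 0.5% × C
C − 0.5% × C = 268250.43 + 4836.89
0.995 × C = 273087.32
C = 273087.32 / 0.995 = 274459.62
Insurance premium = 0.5% × 274459.62 = 1372.30
Import duty = 274459.62 × 12% = 32935.15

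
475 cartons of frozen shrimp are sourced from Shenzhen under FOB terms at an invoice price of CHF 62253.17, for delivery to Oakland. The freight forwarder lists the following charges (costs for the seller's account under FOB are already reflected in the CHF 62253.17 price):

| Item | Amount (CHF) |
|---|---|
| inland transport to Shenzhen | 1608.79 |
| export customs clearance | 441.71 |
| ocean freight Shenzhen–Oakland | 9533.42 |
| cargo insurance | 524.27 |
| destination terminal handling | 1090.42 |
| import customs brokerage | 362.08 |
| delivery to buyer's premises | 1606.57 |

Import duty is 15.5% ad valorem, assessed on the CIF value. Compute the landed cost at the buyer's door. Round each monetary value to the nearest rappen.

FOB: the seller bears costs until goods are on board at the origin port; the buyer bears freight, insurance and all costs thereafter.
Already in the invoice (seller's account under FOB): inland to port, export clearance — exclude.
CIF value = FOB price + freight + insurance = 62253.17 + 9533.42 + 524.27 = 72310.86
Import duty = 72310.86 × 15.5% = 11208.18
Buyer bears: freight 9533.42 + insurance 524.27 + destination terminal 1090.42 + brokerage 362.08 + delivery 1606.57 + duty 11208.18 = 24324.94
Landed cost = invoice 62253.17 + 24324.94 = 86578.11

Total landed cost: CHF 86578.11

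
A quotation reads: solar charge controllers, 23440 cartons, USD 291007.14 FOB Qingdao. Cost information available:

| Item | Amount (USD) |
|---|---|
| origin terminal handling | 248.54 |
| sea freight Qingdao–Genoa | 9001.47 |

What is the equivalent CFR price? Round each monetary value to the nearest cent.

Not relevant to the conversion: origin terminal — on the seller under both FOB and CFR; already in the FOB price and stays in the CFR price.
From FOB to CFR, the seller additionally bears: freight.
CFR price = 291007.14 + 9001.47 = 300008.61

CFR price: USD 300008.61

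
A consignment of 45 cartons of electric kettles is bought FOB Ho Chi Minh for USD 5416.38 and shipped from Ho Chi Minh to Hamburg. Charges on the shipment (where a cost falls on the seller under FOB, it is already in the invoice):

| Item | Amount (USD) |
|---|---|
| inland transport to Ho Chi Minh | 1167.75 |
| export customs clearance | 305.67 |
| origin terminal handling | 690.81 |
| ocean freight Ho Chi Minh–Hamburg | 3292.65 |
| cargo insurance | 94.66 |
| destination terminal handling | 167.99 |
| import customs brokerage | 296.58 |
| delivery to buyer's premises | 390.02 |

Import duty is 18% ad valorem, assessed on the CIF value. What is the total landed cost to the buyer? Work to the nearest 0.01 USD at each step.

Total landed cost: USD 11242.94

FOB: the seller bears costs until goods are on board at the origin port; the buyer bears freight, insurance and all costs thereafter.
Already in the invoice (seller's account under FOB): inland to port, export clearance, origin terminal — exclude.
CIF value = FOB price + freight + insurance = 5416.38 + 3292.65 + 94.66 = 8803.69
Import duty = 8803.69 × 18% = 1584.66
Buyer bears: freight 3292.65 + insurance 94.66 + destination terminal 167.99 + brokerage 296.58 + delivery 390.02 + duty 1584.66 = 5826.56
Landed cost = invoice 5416.38 + 5826.56 = 11242.94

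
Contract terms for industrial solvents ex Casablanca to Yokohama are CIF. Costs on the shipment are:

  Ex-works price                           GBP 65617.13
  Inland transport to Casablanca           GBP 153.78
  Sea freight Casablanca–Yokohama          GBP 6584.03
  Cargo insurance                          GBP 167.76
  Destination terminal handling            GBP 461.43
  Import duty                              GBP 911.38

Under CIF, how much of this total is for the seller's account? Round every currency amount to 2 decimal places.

CIF: the seller pays costs through ocean freight and marine insurance to the destination port.
Seller's account: goods 65617.13 + inland to port 153.78 + freight 6584.03 + insurance 167.76 = 72522.70
Buyer's account: destination terminal 461.43 + duty 911.38 = 1372.81

Seller's account: GBP 72522.70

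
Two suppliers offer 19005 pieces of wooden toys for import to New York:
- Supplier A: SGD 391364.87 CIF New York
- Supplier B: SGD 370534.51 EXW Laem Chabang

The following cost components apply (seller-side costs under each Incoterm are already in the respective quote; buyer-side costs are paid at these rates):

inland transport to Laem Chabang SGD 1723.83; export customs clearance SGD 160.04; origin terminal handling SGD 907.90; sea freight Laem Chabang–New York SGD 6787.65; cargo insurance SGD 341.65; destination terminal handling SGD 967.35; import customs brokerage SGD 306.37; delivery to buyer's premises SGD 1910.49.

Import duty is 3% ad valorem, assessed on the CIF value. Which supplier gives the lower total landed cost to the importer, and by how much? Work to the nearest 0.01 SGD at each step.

Supplier A (CIF):
The CIF price already equals the CIF value: 391364.87
Import duty = 391364.87 × 3% = 11740.95
Buyer bears (A): 967.35 + 306.37 + 1910.49 = 3184.21
Landed cost (A) = invoice 391364.87 + 3184.21 + duty 11740.95 = 406290.03
Supplier B (EXW):
CIF value = EXW price + inland to port + export clearance + origin terminal + freight + insurance = 370534.51 + 1723.83 + 160.04 + 907.90 + 6787.65 + 341.65 = 380455.58
Import duty = 380455.58 × 3% = 11413.67
Buyer bears (B): 1723.83 + 160.04 + 907.90 + 6787.65 + 341.65 + 967.35 + 306.37 + 1910.49 = 13105.28
Landed cost (B) = invoice 370534.51 + 13105.28 + duty 11413.67 = 395053.46
Difference = |406290.03 − 395053.46| = 11236.57

Supplier B is cheaper by SGD 11236.57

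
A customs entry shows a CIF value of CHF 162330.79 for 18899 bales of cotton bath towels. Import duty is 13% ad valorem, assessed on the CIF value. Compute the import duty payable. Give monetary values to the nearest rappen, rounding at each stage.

Import duty = 162330.79 × 13% = 21103.00

Import duty: CHF 21103.00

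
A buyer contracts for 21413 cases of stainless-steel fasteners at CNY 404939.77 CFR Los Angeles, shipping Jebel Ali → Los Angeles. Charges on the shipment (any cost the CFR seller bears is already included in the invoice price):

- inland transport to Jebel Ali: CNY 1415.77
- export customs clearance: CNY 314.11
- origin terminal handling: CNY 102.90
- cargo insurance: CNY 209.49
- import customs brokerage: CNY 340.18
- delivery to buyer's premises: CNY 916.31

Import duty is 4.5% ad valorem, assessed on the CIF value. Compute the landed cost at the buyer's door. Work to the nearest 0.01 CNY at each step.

Total landed cost: CNY 424637.47

CFR: the seller pays costs through ocean freight to the destination port, but not insurance.
Already in the invoice (seller's account under CFR): inland to port, export clearance, origin terminal — exclude.
CIF value = CFR price + insurance = 404939.77 + 209.49 = 405149.26
Import duty = 405149.26 × 4.5% = 18231.72
Buyer bears: insurance 209.49 + brokerage 340.18 + delivery 916.31 + duty 18231.72 = 19697.70
Landed cost = invoice 404939.77 + 19697.70 = 424637.47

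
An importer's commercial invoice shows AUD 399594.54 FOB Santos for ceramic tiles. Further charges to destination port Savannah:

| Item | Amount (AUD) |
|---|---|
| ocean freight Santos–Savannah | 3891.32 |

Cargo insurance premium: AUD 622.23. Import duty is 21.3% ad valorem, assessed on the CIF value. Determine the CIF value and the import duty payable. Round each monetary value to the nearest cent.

CIF = FOB price + freight + insurance
CIF = 399594.54 + 3891.32 + 622.23 = 404108.09
Import duty = 404108.09 × 21.3% = 86075.02

CIF value: AUD 404108.09; import duty: AUD 86075.02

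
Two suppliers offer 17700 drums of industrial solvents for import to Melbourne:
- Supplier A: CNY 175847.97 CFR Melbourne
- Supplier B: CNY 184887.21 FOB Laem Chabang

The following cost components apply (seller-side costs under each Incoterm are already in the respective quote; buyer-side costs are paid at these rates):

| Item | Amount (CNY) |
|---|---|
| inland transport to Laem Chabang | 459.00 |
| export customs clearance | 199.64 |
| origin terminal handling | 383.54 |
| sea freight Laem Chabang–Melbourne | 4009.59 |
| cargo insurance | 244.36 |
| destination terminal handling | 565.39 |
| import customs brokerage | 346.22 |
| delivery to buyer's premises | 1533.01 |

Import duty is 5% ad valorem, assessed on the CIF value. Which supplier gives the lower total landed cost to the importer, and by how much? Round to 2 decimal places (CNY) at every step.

Supplier A (CFR):
CIF value = CFR price + insurance = 175847.97 + 244.36 = 176092.33
Import duty = 176092.33 × 5% = 8804.62
Buyer bears (A): 244.36 + 565.39 + 346.22 + 1533.01 = 2688.98
Landed cost (A) = invoice 175847.97 + 2688.98 + duty 8804.62 = 187341.57
Supplier B (FOB):
CIF value = FOB price + freight + insurance = 184887.21 + 4009.59 + 244.36 = 189141.16
Import duty = 189141.16 × 5% = 9457.06
Buyer bears (B): 4009.59 + 244.36 + 565.39 + 346.22 + 1533.01 = 6698.57
Landed cost (B) = invoice 184887.21 + 6698.57 + duty 9457.06 = 201042.84
Difference = |187341.57 − 201042.84| = 13701.27

Supplier A is cheaper by CNY 13701.27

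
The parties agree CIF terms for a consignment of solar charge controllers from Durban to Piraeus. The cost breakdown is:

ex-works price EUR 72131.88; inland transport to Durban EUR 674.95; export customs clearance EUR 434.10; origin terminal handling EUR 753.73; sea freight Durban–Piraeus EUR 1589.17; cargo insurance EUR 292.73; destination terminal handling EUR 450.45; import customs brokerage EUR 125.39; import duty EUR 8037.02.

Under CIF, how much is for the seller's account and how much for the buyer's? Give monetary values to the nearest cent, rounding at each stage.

CIF: the seller pays costs through ocean freight and marine insurance to the destination port.
Seller's account: goods 72131.88 + inland to port 674.95 + export clearance 434.10 + origin terminal 753.73 + freight 1589.17 + insurance 292.73 = 75876.56
Buyer's account: destination terminal 450.45 + brokerage 125.39 + duty 8037.02 = 8612.86

Seller: EUR 75876.56; buyer: EUR 8612.86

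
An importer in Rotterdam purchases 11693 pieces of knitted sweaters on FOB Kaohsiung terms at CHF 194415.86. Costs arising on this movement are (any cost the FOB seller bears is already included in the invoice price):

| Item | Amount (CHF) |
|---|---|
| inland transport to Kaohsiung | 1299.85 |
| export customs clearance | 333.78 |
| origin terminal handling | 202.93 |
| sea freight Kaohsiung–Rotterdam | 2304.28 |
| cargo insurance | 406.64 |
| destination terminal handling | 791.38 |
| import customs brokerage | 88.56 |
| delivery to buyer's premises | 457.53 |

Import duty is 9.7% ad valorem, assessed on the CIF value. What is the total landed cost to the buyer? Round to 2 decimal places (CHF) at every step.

Total landed cost: CHF 217585.55

FOB: the seller bears costs until goods are on board at the origin port; the buyer bears freight, insurance and all costs thereafter.
Already in the invoice (seller's account under FOB): inland to port, export clearance, origin terminal — exclude.
CIF value = FOB price + freight + insurance = 194415.86 + 2304.28 + 406.64 = 197126.78
Import duty = 197126.78 × 9.7% = 19121.30
Buyer bears: freight 2304.28 + insurance 406.64 + destination terminal 791.38 + brokerage 88.56 + delivery 457.53 + duty 19121.30 = 23169.69
Landed cost = invoice 194415.86 + 23169.69 = 217585.55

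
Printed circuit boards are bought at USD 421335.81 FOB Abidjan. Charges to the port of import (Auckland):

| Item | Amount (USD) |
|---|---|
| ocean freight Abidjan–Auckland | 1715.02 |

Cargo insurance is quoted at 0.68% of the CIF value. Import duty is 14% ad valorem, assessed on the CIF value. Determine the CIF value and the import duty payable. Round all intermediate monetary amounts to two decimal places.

CIF value: USD 425947.27; import duty: USD 59632.62

Let C be the CIF value. C = FOB price + freight + 0.68% × C
C − 0.68% × C = 421335.81 + 1715.02
0.9932 × C = 423050.83
C = 423050.83 / 0.9932 = 425947.27
Insurance premium = 0.68% × 425947.27 = 2896.44
Import duty = 425947.27 × 14% = 59632.62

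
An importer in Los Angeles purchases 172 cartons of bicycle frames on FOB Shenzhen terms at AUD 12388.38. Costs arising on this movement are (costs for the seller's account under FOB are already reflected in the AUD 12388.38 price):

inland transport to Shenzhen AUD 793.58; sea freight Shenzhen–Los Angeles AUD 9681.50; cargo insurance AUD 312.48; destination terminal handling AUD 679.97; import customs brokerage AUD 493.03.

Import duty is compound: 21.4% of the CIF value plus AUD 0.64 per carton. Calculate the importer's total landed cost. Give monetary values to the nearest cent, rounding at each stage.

FOB: the seller bears costs until goods are on board at the origin port; the buyer bears freight, insurance and all costs thereafter.
Already in the invoice (seller's account under FOB): inland to port — exclude.
CIF value = FOB price + freight + insurance = 12388.38 + 9681.50 + 312.48 = 22382.36
Ad valorem component: 22382.36 × 21.4% = 4789.83
Specific component: 172 × 0.64 = 110.08
Import duty = 4789.83 + 110.08 = 4899.91
Buyer bears: freight 9681.50 + insurance 312.48 + destination terminal 679.97 + brokerage 493.03 + duty 4899.91 = 16066.89
Landed cost = invoice 12388.38 + 16066.89 = 28455.27

Total landed cost: AUD 28455.27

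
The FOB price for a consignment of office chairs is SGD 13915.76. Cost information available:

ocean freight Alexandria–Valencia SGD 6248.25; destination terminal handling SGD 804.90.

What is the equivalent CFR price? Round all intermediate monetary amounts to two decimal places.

CFR price: SGD 20164.01

Not relevant to the conversion: destination terminal — on the buyer under both terms; not part of either seller's price.
From FOB to CFR, the seller additionally bears: freight.
CFR price = 13915.76 + 6248.25 = 20164.01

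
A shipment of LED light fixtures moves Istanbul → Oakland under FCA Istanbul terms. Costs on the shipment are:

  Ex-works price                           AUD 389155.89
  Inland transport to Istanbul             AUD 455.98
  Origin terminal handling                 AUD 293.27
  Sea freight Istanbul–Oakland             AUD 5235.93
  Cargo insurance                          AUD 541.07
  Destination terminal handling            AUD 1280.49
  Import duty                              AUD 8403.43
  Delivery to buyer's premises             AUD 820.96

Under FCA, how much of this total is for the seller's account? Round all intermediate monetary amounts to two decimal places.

Seller's account: AUD 389611.87

FCA: the seller delivers export-cleared goods to the carrier; the buyer bears costs from that point.
Seller's account: goods 389155.89 + inland to port 455.98 = 389611.87
Buyer's account: origin terminal 293.27 + freight 5235.93 + insurance 541.07 + destination terminal 1280.49 + duty 8403.43 + delivery 820.96 = 16575.15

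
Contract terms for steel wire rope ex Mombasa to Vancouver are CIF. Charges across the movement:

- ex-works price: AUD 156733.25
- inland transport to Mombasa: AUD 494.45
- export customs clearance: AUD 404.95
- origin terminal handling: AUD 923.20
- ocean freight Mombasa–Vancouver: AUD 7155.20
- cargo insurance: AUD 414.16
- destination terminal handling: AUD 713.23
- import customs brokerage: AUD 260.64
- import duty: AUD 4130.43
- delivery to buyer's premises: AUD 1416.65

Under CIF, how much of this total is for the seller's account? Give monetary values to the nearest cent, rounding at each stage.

CIF: the seller pays costs through ocean freight and marine insurance to the destination port.
Seller's account: goods 156733.25 + inland to port 494.45 + export clearance 404.95 + origin terminal 923.20 + freight 7155.20 + insurance 414.16 = 166125.21
Buyer's account: destination terminal 713.23 + brokerage 260.64 + duty 4130.43 + delivery 1416.65 = 6520.95

Seller's account: AUD 166125.21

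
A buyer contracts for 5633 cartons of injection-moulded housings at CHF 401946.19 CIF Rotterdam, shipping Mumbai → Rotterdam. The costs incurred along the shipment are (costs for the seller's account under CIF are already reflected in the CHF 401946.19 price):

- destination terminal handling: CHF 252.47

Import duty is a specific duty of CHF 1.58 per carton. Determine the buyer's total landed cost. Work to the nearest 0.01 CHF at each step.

CIF: the seller pays costs through ocean freight and marine insurance to the destination port.
The CIF price already equals the CIF value: 401946.19
Import duty = 5633 × 1.58 = 8900.14
Buyer bears: destination terminal 252.47 + duty 8900.14 = 9152.61
Landed cost = invoice 401946.19 + 9152.61 = 411098.80

Total landed cost: CHF 411098.80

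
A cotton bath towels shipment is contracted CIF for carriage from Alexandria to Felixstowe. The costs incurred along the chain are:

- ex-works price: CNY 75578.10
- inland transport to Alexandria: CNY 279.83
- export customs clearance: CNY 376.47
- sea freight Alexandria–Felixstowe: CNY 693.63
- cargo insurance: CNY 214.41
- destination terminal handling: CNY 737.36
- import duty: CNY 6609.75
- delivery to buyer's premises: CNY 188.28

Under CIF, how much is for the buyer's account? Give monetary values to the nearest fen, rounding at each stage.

CIF: the seller pays costs through ocean freight and marine insurance to the destination port.
Seller's account: goods 75578.10 + inland to port 279.83 + export clearance 376.47 + freight 693.63 + insurance 214.41 = 77142.44
Buyer's account: destination terminal 737.36 + duty 6609.75 + delivery 188.28 = 7535.39

Buyer's account: CNY 7535.39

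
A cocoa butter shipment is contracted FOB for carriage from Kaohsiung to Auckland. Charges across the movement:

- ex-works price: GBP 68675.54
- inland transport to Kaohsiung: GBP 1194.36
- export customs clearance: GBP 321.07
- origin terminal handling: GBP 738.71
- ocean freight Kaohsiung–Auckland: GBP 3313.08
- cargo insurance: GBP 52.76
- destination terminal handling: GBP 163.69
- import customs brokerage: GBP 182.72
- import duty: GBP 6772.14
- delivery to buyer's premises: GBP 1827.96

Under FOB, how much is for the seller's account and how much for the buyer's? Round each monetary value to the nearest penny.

Seller: GBP 70929.68; buyer: GBP 12312.35

FOB: the seller bears costs until goods are on board at the origin port; the buyer bears freight, insurance and all costs thereafter.
Seller's account: goods 68675.54 + inland to port 1194.36 + export clearance 321.07 + origin terminal 738.71 = 70929.68
Buyer's account: freight 3313.08 + insurance 52.76 + destination terminal 163.69 + brokerage 182.72 + duty 6772.14 + delivery 1827.96 = 12312.35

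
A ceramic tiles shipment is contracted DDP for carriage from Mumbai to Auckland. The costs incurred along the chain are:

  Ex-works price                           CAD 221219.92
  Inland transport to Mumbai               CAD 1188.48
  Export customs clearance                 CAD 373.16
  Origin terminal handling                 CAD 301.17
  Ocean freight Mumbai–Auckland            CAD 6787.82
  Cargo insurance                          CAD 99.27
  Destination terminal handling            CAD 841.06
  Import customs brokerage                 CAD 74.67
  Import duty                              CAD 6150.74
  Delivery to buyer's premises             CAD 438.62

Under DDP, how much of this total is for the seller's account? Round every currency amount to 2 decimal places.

Seller's account: CAD 237474.91

DDP: the seller bears all costs including import duty.
Seller's account: goods 221219.92 + inland to port 1188.48 + export clearance 373.16 + origin terminal 301.17 + freight 6787.82 + insurance 99.27 + destination terminal 841.06 + brokerage 74.67 + duty 6150.74 + delivery 438.62 = 237474.91
Buyer's account: 0.00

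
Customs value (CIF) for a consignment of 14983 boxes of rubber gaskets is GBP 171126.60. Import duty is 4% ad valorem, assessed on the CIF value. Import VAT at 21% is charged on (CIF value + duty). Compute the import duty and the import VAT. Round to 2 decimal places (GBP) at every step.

Import duty: GBP 6845.06; import VAT: GBP 37374.05

Import duty = 171126.60 × 4% = 6845.06
VAT base = CIF + duty = 171126.60 + 6845.06 = 177971.66
Import VAT = 177971.66 × 21% = 37374.05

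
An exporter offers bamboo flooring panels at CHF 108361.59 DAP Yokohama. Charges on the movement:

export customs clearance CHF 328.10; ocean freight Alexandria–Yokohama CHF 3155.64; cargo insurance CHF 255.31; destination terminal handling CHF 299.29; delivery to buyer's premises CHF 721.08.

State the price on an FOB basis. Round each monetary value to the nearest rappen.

FOB price: CHF 103930.27

Not relevant to the conversion: export clearance — on the seller under both DAP and FOB; already in the DAP price and stays in the FOB price.
From DAP to FOB, the seller no longer bears: freight, insurance, destination terminal, delivery.
FOB price = 108361.59 − 3155.64 − 255.31 − 299.29 − 721.08 = 103930.27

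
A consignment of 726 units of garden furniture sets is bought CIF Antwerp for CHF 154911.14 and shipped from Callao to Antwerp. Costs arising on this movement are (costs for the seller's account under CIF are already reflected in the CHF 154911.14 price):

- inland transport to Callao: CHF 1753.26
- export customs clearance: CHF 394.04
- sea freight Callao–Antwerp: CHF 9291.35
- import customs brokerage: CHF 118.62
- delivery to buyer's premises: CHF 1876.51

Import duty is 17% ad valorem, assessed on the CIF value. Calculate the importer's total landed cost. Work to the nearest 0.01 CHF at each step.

CIF: the seller pays costs through ocean freight and marine insurance to the destination port.
Already in the invoice (seller's account under CIF): inland to port, export clearance, freight — exclude.
The CIF price already equals the CIF value: 154911.14
Import duty = 154911.14 × 17% = 26334.89
Buyer bears: brokerage 118.62 + delivery 1876.51 + duty 26334.89 = 28330.02
Landed cost = invoice 154911.14 + 28330.02 = 183241.16

Total landed cost: CHF 183241.16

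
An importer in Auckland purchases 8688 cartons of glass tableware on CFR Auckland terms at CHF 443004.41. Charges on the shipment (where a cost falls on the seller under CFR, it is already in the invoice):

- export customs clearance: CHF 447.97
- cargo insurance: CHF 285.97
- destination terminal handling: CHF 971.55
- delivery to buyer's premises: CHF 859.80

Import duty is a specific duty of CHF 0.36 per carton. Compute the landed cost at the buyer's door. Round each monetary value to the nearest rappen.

Total landed cost: CHF 448249.41

CFR: the seller pays costs through ocean freight to the destination port, but not insurance.
Already in the invoice (seller's account under CFR): export clearance — exclude.
CIF value = CFR price + insurance = 443004.41 + 285.97 = 443290.38
Import duty = 8688 × 0.36 = 3127.68
Buyer bears: insurance 285.97 + destination terminal 971.55 + delivery 859.80 + duty 3127.68 = 5245.00
Landed cost = invoice 443004.41 + 5245.00 = 448249.41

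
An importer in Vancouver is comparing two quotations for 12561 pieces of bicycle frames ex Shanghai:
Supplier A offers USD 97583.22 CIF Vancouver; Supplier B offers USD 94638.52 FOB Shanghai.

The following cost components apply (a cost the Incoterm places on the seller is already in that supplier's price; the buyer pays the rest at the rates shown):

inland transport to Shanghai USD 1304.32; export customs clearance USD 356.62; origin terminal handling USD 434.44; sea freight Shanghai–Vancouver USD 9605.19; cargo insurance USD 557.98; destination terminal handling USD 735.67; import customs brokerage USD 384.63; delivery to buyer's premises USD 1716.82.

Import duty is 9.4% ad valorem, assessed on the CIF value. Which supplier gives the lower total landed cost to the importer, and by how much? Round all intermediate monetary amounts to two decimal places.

Supplier A is cheaper by USD 7897.01

Supplier A (CIF):
The CIF price already equals the CIF value: 97583.22
Import duty = 97583.22 × 9.4% = 9172.82
Buyer bears (A): 735.67 + 384.63 + 1716.82 = 2837.12
Landed cost (A) = invoice 97583.22 + 2837.12 + duty 9172.82 = 109593.16
Supplier B (FOB):
CIF value = FOB price + freight + insurance = 94638.52 + 9605.19 + 557.98 = 104801.69
Import duty = 104801.69 × 9.4% = 9851.36
Buyer bears (B): 9605.19 + 557.98 + 735.67 + 384.63 + 1716.82 = 13000.29
Landed cost (B) = invoice 94638.52 + 13000.29 + duty 9851.36 = 117490.17
Difference = |109593.16 − 117490.17| = 7897.01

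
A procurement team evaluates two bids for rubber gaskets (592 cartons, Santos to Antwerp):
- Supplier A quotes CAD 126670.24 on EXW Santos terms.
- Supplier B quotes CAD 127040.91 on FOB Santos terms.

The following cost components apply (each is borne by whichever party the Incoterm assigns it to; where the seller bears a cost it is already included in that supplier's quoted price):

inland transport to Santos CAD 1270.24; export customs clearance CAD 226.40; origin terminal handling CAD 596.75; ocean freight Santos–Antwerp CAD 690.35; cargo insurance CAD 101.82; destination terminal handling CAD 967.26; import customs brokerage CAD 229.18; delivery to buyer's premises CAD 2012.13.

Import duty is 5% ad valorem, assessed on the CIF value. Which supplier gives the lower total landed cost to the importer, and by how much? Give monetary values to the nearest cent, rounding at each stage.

Supplier B is cheaper by CAD 1808.86

Supplier A (EXW):
CIF value = EXW price + inland to port + export clearance + origin terminal + freight + insurance = 126670.24 + 1270.24 + 226.40 + 596.75 + 690.35 + 101.82 = 129555.80
Import duty = 129555.80 × 5% = 6477.79
Buyer bears (A): 1270.24 + 226.40 + 596.75 + 690.35 + 101.82 + 967.26 + 229.18 + 2012.13 = 6094.13
Landed cost (A) = invoice 126670.24 + 6094.13 + duty 6477.79 = 139242.16
Supplier B (FOB):
CIF value = FOB price + freight + insurance = 127040.91 + 690.35 + 101.82 = 127833.08
Import duty = 127833.08 × 5% = 6391.65
Buyer bears (B): 690.35 + 101.82 + 967.26 + 229.18 + 2012.13 = 4000.74
Landed cost (B) = invoice 127040.91 + 4000.74 + duty 6391.65 = 137433.30
Difference = |139242.16 − 137433.30| = 1808.86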